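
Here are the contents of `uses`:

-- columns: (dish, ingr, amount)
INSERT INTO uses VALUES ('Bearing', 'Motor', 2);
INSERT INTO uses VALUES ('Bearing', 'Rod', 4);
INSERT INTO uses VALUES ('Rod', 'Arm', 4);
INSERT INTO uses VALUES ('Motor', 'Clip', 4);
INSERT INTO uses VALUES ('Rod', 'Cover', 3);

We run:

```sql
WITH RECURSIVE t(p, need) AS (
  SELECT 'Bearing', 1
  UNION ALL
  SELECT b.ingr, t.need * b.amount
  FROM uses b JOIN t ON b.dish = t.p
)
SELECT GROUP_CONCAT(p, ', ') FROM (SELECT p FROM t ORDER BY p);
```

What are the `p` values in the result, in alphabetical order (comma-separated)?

Arm, Bearing, Clip, Cover, Motor, Rod

Base: (Bearing, need=1).
Iteration 1: components of {Bearing} -> Motor = 1*2 = 2, Rod = 1*4 = 4.
Iteration 2: components of {Motor,Rod} -> Arm = 4*4 = 16, Clip = 2*4 = 8, Cover = 4*3 = 12.
Iteration 3: no further components; recursion stops.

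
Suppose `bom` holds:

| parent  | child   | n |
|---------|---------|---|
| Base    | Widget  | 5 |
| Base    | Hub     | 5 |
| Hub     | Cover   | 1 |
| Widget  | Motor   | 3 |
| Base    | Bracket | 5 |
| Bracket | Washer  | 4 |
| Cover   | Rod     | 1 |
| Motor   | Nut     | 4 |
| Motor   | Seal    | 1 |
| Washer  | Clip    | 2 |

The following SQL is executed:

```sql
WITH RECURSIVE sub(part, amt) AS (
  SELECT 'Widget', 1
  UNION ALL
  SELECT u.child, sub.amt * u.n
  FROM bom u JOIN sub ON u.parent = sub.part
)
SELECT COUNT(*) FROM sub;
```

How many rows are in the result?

4

Base: (Widget, amt=1).
Iteration 1: components of {Widget} -> Motor = 1*3 = 3.
Iteration 2: components of {Motor} -> Nut = 3*4 = 12, Seal = 3*1 = 3.
Iteration 3: no further components; recursion stops.
Total rows emitted: 4.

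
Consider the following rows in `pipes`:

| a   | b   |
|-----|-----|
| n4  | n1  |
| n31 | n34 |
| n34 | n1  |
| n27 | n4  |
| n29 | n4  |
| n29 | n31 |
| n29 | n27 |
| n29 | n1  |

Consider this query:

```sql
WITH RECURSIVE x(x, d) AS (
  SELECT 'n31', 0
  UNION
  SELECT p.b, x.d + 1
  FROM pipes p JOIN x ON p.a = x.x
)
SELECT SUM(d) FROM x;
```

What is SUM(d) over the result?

Base: (n31, d=0).
Iteration 1: edges from {n31} -> (n34, d=1).
Iteration 2: edges from {n34} -> (n1, d=2).
Iteration 3: no outgoing edges from {n1}; recursion stops.
SUM(d) = 0 + 1 + 2 = 3.

3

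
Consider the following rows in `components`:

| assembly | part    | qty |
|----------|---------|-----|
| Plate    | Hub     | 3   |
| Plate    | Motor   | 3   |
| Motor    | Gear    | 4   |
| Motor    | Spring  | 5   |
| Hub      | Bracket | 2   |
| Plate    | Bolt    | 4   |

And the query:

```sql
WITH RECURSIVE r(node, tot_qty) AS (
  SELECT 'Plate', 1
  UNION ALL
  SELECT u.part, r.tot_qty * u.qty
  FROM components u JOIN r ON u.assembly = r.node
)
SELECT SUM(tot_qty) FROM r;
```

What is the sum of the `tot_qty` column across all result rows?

44

Base: (Plate, tot_qty=1).
Iteration 1: components of {Plate} -> Bolt = 1*4 = 4, Hub = 1*3 = 3, Motor = 1*3 = 3.
Iteration 2: components of {Bolt,Hub,Motor} -> Bracket = 3*2 = 6, Gear = 3*4 = 12, Spring = 3*5 = 15.
Iteration 3: no further components; recursion stops.
SUM(tot_qty) = 1 + 4 + 3 + 3 + 12 + 15 + 6 = 44.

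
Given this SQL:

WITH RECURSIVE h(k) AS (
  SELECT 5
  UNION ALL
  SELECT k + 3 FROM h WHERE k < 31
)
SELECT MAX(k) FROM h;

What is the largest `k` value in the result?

Base: k=5.
Iteration 1: 5 < 31 holds -> k = 5 + 3 = 8.
Iteration 2: 8 < 31 holds -> k = 8 + 3 = 11.
Iteration 3: 11 < 31 holds -> k = 11 + 3 = 14.
Iteration 4: 14 < 31 holds -> k = 14 + 3 = 17.
Iteration 5: 17 < 31 holds -> k = 17 + 3 = 20.
Iteration 6: 20 < 31 holds -> k = 20 + 3 = 23.
Iteration 7: 23 < 31 holds -> k = 23 + 3 = 26.
Iteration 8: 26 < 31 holds -> k = 26 + 3 = 29.
Iteration 9: 29 < 31 holds -> k = 29 + 3 = 32.
Iteration 10: 32 < 31 fails; recursion stops.
k values: 5, 8, 11, 14, 17, 20, 23, 26, 29, 32; the maximum is 32.

32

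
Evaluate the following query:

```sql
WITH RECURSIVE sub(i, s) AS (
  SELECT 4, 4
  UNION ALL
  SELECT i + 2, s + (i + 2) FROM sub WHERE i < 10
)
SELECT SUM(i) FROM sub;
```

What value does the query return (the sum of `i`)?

Base: i=4, s=4.
Iteration 1: 4 < 10 holds -> i = 4 + 2 = 6, s = 4 + 6 = 10.
Iteration 2: 6 < 10 holds -> i = 6 + 2 = 8, s = 10 + 8 = 18.
Iteration 3: 8 < 10 holds -> i = 8 + 2 = 10, s = 18 + 10 = 28.
Iteration 4: 10 < 10 fails; recursion stops.
SUM(i) = 4 + 6 + 8 + 10 = 28.

28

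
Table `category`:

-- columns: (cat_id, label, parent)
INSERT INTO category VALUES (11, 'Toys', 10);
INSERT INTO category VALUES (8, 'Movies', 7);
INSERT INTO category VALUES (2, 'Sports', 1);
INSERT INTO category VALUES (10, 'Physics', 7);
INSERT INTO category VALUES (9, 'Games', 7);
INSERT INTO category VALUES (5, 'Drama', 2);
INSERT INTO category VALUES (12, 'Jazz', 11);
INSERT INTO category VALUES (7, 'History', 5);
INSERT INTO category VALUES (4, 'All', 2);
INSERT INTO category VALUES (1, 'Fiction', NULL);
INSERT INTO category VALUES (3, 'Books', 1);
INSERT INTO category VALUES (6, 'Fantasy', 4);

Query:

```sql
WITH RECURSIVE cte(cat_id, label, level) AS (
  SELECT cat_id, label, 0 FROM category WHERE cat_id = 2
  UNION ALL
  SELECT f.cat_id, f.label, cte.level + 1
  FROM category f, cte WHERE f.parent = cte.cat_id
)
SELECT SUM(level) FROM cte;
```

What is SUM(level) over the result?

24

Base: cat_id=2 (Sports) at level 0.
Iteration 1: rows with parent in {2} -> All (id 4, level 1), Drama (id 5, level 1).
Iteration 2: rows with parent in {4,5} -> Fantasy (id 6, level 2), History (id 7, level 2).
Iteration 3: rows with parent in {6,7} -> Movies (id 8, level 3), Games (id 9, level 3), Physics (id 10, level 3).
Iteration 4: rows with parent in {8,9,10} -> Toys (id 11, level 4).
Iteration 5: rows with parent in {11} -> Jazz (id 12, level 5).
Iteration 6: no rows with parent in {12}; recursion stops.
SUM(level) = 0 + 1 + 1 + 2 + 2 + 3 + 3 + 3 + 4 + 5 = 24.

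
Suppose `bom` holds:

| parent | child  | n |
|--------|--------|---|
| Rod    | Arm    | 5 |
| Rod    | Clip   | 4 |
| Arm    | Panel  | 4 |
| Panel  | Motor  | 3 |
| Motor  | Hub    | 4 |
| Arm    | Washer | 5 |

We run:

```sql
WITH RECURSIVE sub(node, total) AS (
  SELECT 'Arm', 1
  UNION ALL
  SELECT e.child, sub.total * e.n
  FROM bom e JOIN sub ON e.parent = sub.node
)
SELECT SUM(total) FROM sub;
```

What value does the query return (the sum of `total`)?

Base: (Arm, total=1).
Iteration 1: components of {Arm} -> Panel = 1*4 = 4, Washer = 1*5 = 5.
Iteration 2: components of {Panel,Washer} -> Motor = 4*3 = 12.
Iteration 3: components of {Motor} -> Hub = 12*4 = 48.
Iteration 4: no further components; recursion stops.
SUM(total) = 1 + 4 + 5 + 12 + 48 = 70.

70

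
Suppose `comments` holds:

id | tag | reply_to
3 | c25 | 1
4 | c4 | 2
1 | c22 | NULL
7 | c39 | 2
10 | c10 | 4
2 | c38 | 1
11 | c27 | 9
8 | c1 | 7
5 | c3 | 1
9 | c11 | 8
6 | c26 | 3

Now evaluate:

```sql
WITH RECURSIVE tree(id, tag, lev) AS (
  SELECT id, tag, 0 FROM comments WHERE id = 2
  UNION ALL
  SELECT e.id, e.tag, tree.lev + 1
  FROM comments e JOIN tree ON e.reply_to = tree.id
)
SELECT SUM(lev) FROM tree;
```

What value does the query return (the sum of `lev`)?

Base: id=2 (c38) at lev 0.
Iteration 1: rows with reply_to in {2} -> c4 (id 4, lev 1), c39 (id 7, lev 1).
Iteration 2: rows with reply_to in {4,7} -> c1 (id 8, lev 2), c10 (id 10, lev 2).
Iteration 3: rows with reply_to in {8,10} -> c11 (id 9, lev 3).
Iteration 4: rows with reply_to in {9} -> c27 (id 11, lev 4).
Iteration 5: no rows with reply_to in {11}; recursion stops.
SUM(lev) = 0 + 1 + 1 + 2 + 2 + 3 + 4 = 13.

13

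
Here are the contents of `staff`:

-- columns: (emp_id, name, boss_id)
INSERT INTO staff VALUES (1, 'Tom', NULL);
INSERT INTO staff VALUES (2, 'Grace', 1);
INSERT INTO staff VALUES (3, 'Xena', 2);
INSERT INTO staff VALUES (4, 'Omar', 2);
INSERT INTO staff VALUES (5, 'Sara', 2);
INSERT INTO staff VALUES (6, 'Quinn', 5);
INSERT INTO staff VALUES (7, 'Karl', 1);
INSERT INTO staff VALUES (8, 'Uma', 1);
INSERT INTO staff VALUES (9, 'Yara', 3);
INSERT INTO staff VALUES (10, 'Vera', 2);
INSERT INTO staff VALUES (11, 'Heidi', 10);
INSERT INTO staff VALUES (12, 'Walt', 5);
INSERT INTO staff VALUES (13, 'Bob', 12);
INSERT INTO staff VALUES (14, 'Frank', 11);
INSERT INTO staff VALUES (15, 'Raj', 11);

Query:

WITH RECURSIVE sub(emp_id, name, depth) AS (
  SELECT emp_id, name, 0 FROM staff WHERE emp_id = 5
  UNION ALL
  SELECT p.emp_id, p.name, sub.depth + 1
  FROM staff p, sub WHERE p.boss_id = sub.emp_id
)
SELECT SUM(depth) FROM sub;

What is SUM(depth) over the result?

Base: emp_id=5 (Sara) at depth 0.
Iteration 1: rows with boss_id in {5} -> Quinn (id 6, depth 1), Walt (id 12, depth 1).
Iteration 2: rows with boss_id in {6,12} -> Bob (id 13, depth 2).
Iteration 3: no rows with boss_id in {13}; recursion stops.
SUM(depth) = 0 + 1 + 1 + 2 = 4.

4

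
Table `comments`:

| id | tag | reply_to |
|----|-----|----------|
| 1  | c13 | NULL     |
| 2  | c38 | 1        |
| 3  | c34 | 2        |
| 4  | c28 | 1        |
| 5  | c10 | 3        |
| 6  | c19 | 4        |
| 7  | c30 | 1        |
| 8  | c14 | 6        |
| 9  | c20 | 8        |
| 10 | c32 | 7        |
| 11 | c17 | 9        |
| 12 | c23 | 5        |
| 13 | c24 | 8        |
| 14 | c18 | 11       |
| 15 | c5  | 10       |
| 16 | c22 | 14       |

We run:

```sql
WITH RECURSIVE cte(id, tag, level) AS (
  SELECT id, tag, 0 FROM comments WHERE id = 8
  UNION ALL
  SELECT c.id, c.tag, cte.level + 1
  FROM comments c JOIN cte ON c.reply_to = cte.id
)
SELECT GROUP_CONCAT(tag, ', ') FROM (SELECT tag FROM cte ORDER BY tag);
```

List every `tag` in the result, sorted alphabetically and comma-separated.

c14, c17, c18, c20, c22, c24

Base: id=8 (c14) at level 0.
Iteration 1: rows with reply_to in {8} -> c20 (id 9, level 1), c24 (id 13, level 1).
Iteration 2: rows with reply_to in {9,13} -> c17 (id 11, level 2).
Iteration 3: rows with reply_to in {11} -> c18 (id 14, level 3).
Iteration 4: rows with reply_to in {14} -> c22 (id 16, level 4).
Iteration 5: no rows with reply_to in {16}; recursion stops.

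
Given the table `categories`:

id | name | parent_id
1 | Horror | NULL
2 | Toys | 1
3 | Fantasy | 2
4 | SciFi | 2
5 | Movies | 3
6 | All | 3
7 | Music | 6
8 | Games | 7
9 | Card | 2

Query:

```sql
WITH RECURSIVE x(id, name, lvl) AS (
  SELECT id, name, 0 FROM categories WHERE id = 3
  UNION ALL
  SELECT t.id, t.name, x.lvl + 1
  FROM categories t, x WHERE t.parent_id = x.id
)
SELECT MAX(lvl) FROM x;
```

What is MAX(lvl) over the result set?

Base: id=3 (Fantasy) at lvl 0.
Iteration 1: rows with parent_id in {3} -> Movies (id 5, lvl 1), All (id 6, lvl 1).
Iteration 2: rows with parent_id in {5,6} -> Music (id 7, lvl 2).
Iteration 3: rows with parent_id in {7} -> Games (id 8, lvl 3).
Iteration 4: no rows with parent_id in {8}; recursion stops.
lvl values: 0, 1, 1, 2, 3; the maximum is 3.

3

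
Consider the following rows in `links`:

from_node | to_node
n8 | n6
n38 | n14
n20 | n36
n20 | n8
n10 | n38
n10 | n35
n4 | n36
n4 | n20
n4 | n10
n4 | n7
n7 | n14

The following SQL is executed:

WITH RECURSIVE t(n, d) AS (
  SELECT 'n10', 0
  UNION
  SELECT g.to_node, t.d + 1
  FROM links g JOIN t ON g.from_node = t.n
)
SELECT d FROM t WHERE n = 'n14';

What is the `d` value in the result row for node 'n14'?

2

Base: (n10, d=0).
Iteration 1: edges from {n10} -> (n35, d=1), (n38, d=1).
Iteration 2: edges from {n35,n38} -> (n14, d=2).
Iteration 3: no outgoing edges from {n14}; recursion stops.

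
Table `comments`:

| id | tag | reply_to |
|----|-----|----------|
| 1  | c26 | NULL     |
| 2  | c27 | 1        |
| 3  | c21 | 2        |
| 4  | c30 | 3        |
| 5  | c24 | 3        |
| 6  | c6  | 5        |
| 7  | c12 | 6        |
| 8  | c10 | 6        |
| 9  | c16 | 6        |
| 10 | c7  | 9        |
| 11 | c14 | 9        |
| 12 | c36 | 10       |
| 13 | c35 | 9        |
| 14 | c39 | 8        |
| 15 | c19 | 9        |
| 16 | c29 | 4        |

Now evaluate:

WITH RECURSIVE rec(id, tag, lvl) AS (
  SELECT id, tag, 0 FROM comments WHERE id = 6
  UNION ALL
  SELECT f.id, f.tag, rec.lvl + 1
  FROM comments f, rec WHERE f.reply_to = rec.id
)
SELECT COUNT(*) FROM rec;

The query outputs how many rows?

Base: id=6 (c6) at lvl 0.
Iteration 1: rows with reply_to in {6} -> c12 (id 7, lvl 1), c10 (id 8, lvl 1), c16 (id 9, lvl 1).
Iteration 2: rows with reply_to in {7,8,9} -> c7 (id 10, lvl 2), c14 (id 11, lvl 2), c35 (id 13, lvl 2), c39 (id 14, lvl 2), c19 (id 15, lvl 2).
Iteration 3: rows with reply_to in {10,11,13,14,15} -> c36 (id 12, lvl 3).
Iteration 4: no rows with reply_to in {12}; recursion stops.
Total rows emitted: 10.

10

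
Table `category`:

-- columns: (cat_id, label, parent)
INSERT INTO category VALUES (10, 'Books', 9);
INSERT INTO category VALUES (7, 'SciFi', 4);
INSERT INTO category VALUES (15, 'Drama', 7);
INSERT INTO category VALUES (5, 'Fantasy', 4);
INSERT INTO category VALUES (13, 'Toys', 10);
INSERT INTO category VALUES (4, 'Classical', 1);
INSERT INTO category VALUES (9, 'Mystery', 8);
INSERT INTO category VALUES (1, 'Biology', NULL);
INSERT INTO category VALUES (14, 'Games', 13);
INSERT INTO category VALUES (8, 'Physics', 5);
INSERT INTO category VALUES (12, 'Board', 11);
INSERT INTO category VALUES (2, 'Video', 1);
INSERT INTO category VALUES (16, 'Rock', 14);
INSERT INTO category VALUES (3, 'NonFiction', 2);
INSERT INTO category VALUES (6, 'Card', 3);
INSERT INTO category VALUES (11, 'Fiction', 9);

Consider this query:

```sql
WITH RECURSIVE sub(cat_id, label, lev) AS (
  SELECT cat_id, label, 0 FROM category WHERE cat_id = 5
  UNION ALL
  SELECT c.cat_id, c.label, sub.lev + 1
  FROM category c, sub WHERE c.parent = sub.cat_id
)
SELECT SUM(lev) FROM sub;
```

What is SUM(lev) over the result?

28

Base: cat_id=5 (Fantasy) at lev 0.
Iteration 1: rows with parent in {5} -> Physics (id 8, lev 1).
Iteration 2: rows with parent in {8} -> Mystery (id 9, lev 2).
Iteration 3: rows with parent in {9} -> Books (id 10, lev 3), Fiction (id 11, lev 3).
Iteration 4: rows with parent in {10,11} -> Board (id 12, lev 4), Toys (id 13, lev 4).
Iteration 5: rows with parent in {12,13} -> Games (id 14, lev 5).
Iteration 6: rows with parent in {14} -> Rock (id 16, lev 6).
Iteration 7: no rows with parent in {16}; recursion stops.
SUM(lev) = 0 + 1 + 2 + 3 + 3 + 4 + 4 + 5 + 6 = 28.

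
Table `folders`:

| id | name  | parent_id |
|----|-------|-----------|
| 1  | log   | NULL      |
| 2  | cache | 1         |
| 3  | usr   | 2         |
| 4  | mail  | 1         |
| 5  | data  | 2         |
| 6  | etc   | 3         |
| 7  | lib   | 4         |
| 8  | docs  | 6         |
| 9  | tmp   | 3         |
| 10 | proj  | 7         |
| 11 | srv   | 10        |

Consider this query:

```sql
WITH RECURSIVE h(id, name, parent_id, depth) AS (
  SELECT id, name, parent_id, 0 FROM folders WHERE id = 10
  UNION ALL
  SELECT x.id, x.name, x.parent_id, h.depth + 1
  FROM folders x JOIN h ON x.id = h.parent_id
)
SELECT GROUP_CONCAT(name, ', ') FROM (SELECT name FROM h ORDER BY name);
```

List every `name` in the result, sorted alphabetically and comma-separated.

lib, log, mail, proj

Base: id=10 (proj), parent_id=7, depth 0.
Iteration 1: join on id=7 -> lib (id 7, parent_id=4, depth 1).
Iteration 2: join on id=4 -> mail (id 4, parent_id=1, depth 2).
Iteration 3: join on id=1 -> log (id 1, parent_id=NULL, depth 3).
Iteration 4: parent_id is NULL; no match; recursion stops.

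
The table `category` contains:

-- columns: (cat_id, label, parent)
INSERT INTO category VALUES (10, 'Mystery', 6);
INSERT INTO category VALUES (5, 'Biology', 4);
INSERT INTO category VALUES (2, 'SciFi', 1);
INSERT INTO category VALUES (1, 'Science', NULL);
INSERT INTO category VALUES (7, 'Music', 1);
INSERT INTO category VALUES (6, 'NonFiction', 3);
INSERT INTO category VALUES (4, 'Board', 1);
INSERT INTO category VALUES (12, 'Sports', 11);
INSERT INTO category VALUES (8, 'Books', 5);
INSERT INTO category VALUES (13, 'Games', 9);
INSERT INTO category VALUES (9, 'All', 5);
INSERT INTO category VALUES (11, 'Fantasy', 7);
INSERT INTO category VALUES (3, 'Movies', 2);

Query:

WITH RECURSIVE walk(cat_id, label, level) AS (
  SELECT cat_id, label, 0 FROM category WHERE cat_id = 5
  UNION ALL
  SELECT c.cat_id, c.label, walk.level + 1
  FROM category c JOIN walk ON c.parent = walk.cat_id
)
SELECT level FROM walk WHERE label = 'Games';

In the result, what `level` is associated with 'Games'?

2

Base: cat_id=5 (Biology) at level 0.
Iteration 1: rows with parent in {5} -> Books (id 8, level 1), All (id 9, level 1).
Iteration 2: rows with parent in {8,9} -> Games (id 13, level 2).
Iteration 3: no rows with parent in {13}; recursion stops.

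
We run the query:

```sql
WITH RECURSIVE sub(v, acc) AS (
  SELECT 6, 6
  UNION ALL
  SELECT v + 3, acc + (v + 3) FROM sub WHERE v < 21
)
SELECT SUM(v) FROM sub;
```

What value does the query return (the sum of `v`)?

81

Base: v=6, acc=6.
Iteration 1: 6 < 21 holds -> v = 6 + 3 = 9, acc = 6 + 9 = 15.
Iteration 2: 9 < 21 holds -> v = 9 + 3 = 12, acc = 15 + 12 = 27.
Iteration 3: 12 < 21 holds -> v = 12 + 3 = 15, acc = 27 + 15 = 42.
Iteration 4: 15 < 21 holds -> v = 15 + 3 = 18, acc = 42 + 18 = 60.
Iteration 5: 18 < 21 holds -> v = 18 + 3 = 21, acc = 60 + 21 = 81.
Iteration 6: 21 < 21 fails; recursion stops.
SUM(v) = 6 + 9 + 12 + 15 + 18 + 21 = 81.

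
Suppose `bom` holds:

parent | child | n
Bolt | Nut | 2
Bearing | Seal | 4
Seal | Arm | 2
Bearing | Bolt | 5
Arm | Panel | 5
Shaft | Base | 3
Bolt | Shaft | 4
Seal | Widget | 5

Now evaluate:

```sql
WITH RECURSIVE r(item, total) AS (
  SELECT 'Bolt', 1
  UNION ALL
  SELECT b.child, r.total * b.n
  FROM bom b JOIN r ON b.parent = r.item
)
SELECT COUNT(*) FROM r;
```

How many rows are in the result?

Base: (Bolt, total=1).
Iteration 1: components of {Bolt} -> Nut = 1*2 = 2, Shaft = 1*4 = 4.
Iteration 2: components of {Nut,Shaft} -> Base = 4*3 = 12.
Iteration 3: no further components; recursion stops.
Total rows emitted: 4.

4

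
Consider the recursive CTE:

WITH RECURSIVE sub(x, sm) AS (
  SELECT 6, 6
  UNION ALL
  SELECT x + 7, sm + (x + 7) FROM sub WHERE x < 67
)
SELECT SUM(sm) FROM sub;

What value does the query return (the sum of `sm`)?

Base: x=6, sm=6.
Iteration 1: 6 < 67 holds -> x = 6 + 7 = 13, sm = 6 + 13 = 19.
Iteration 2: 13 < 67 holds -> x = 13 + 7 = 20, sm = 19 + 20 = 39.
Iteration 3: 20 < 67 holds -> x = 20 + 7 = 27, sm = 39 + 27 = 66.
Iteration 4: 27 < 67 holds -> x = 27 + 7 = 34, sm = 66 + 34 = 100.
Iteration 5: 34 < 67 holds -> x = 34 + 7 = 41, sm = 100 + 41 = 141.
Iteration 6: 41 < 67 holds -> x = 41 + 7 = 48, sm = 141 + 48 = 189.
Iteration 7: 48 < 67 holds -> x = 48 + 7 = 55, sm = 189 + 55 = 244.
Iteration 8: 55 < 67 holds -> x = 55 + 7 = 62, sm = 244 + 62 = 306.
Iteration 9: 62 < 67 holds -> x = 62 + 7 = 69, sm = 306 + 69 = 375.
Iteration 10: 69 < 67 fails; recursion stops.
SUM(sm) = 6 + 19 + 39 + 66 + 100 + 141 + 189 + 244 + 306 + 375 = 1485.

1485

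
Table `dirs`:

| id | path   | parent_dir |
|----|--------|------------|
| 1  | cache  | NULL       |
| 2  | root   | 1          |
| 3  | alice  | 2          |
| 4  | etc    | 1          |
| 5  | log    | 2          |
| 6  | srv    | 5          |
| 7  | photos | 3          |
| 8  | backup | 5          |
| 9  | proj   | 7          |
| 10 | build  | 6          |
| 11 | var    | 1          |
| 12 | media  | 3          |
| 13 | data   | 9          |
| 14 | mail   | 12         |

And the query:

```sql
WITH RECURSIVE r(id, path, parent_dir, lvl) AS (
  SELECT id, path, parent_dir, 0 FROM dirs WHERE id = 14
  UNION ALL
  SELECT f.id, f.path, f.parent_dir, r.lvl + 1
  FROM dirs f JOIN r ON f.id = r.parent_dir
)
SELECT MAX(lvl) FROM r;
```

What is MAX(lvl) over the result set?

4

Base: id=14 (mail), parent_dir=12, lvl 0.
Iteration 1: join on id=12 -> media (id 12, parent_dir=3, lvl 1).
Iteration 2: join on id=3 -> alice (id 3, parent_dir=2, lvl 2).
Iteration 3: join on id=2 -> root (id 2, parent_dir=1, lvl 3).
Iteration 4: join on id=1 -> cache (id 1, parent_dir=NULL, lvl 4).
Iteration 5: parent_dir is NULL; no match; recursion stops.
lvl values: 0, 1, 2, 3, 4; the maximum is 4.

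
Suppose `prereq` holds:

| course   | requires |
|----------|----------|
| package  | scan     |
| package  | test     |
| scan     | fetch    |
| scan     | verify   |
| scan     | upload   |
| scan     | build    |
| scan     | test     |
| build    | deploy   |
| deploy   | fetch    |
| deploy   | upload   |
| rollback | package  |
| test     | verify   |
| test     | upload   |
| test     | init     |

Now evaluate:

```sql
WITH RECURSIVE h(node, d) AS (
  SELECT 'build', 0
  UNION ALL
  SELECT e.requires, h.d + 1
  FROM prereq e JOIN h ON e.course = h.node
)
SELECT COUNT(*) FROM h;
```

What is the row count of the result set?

4

Base: (build, d=0).
Iteration 1: edges from {build} -> (deploy, d=1).
Iteration 2: edges from {deploy} -> (fetch, d=2), (upload, d=2).
Iteration 3: no outgoing edges from {fetch,upload}; recursion stops.
Total rows emitted: 4.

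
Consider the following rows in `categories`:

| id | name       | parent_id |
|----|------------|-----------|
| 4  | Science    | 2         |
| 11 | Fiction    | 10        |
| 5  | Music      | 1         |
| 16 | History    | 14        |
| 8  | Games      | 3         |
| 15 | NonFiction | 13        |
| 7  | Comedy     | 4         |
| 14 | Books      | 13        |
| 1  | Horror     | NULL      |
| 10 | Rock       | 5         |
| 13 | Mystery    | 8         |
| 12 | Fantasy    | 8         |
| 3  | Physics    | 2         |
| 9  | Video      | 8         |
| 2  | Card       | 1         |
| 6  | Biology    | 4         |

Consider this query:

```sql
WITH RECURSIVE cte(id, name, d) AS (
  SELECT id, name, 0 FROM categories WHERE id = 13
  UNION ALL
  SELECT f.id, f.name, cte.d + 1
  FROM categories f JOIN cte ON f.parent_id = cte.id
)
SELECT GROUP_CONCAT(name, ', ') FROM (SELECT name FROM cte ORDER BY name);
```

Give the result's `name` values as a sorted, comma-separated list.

Base: id=13 (Mystery) at d 0.
Iteration 1: rows with parent_id in {13} -> Books (id 14, d 1), NonFiction (id 15, d 1).
Iteration 2: rows with parent_id in {14,15} -> History (id 16, d 2).
Iteration 3: no rows with parent_id in {16}; recursion stops.

Books, History, Mystery, NonFiction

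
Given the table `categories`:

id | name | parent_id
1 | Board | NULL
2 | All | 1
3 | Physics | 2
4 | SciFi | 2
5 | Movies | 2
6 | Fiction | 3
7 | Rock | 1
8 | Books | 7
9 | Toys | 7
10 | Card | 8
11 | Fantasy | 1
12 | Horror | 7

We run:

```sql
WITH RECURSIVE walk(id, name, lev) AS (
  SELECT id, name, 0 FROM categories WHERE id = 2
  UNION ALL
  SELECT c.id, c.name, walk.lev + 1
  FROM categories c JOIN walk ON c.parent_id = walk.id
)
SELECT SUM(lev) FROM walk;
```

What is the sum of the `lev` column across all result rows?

5

Base: id=2 (All) at lev 0.
Iteration 1: rows with parent_id in {2} -> Physics (id 3, lev 1), SciFi (id 4, lev 1), Movies (id 5, lev 1).
Iteration 2: rows with parent_id in {3,4,5} -> Fiction (id 6, lev 2).
Iteration 3: no rows with parent_id in {6}; recursion stops.
SUM(lev) = 0 + 1 + 1 + 1 + 2 = 5.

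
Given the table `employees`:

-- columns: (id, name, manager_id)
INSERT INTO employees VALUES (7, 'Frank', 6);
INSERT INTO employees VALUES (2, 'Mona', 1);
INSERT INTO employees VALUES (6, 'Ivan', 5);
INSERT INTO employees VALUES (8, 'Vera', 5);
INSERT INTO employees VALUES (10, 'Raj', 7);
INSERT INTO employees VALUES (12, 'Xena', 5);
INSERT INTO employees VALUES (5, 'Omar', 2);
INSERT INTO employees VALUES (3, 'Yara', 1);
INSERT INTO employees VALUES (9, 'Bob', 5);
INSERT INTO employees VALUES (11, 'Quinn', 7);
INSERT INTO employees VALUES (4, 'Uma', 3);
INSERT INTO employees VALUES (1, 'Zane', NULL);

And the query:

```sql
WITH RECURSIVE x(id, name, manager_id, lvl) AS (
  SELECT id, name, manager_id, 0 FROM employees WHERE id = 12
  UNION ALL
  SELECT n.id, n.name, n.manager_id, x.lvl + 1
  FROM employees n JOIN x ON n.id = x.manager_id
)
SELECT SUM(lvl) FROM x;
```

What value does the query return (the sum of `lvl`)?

Base: id=12 (Xena), manager_id=5, lvl 0.
Iteration 1: join on id=5 -> Omar (id 5, manager_id=2, lvl 1).
Iteration 2: join on id=2 -> Mona (id 2, manager_id=1, lvl 2).
Iteration 3: join on id=1 -> Zane (id 1, manager_id=NULL, lvl 3).
Iteration 4: manager_id is NULL; no match; recursion stops.
SUM(lvl) = 0 + 1 + 2 + 3 = 6.

6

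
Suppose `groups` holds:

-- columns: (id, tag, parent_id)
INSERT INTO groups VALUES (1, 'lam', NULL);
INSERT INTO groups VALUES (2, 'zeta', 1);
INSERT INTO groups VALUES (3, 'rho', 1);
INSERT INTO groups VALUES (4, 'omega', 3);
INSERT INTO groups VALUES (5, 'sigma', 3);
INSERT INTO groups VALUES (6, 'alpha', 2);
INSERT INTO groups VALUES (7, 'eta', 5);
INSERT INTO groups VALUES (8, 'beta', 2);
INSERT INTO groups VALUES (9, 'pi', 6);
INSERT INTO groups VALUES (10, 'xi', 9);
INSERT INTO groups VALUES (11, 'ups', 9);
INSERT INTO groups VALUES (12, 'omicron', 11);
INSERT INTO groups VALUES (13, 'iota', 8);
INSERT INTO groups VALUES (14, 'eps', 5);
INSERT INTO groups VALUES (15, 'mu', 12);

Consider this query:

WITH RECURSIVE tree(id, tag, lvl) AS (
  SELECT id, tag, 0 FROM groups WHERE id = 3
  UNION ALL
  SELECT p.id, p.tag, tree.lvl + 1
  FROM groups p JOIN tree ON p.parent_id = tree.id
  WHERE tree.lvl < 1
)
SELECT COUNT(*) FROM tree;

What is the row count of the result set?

Base: id=3 (rho) at lvl 0.
Iteration 1: rows with parent_id in {3} -> omega (id 4, lvl 1), sigma (id 5, lvl 1).
Iteration 2: lvl < 1 fails for all current rows; recursion stops.
Total rows emitted: 3.

3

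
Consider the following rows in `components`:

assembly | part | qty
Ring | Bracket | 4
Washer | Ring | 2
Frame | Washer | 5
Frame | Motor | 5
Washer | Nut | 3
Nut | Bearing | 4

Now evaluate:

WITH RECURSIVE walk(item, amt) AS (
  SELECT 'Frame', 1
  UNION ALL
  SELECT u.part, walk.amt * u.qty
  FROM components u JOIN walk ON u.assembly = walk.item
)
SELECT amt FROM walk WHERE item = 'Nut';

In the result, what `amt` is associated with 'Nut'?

15

Base: (Frame, amt=1).
Iteration 1: components of {Frame} -> Motor = 1*5 = 5, Washer = 1*5 = 5.
Iteration 2: components of {Motor,Washer} -> Nut = 5*3 = 15, Ring = 5*2 = 10.
Iteration 3: components of {Nut,Ring} -> Bearing = 15*4 = 60, Bracket = 10*4 = 40.
Iteration 4: no further components; recursion stops.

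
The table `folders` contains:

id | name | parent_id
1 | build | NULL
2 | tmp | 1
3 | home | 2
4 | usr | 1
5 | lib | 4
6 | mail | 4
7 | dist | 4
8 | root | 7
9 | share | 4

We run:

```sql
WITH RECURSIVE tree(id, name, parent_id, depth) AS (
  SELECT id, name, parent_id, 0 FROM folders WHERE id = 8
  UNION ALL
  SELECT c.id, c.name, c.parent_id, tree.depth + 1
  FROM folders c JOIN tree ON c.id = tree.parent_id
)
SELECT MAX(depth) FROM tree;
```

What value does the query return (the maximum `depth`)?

3

Base: id=8 (root), parent_id=7, depth 0.
Iteration 1: join on id=7 -> dist (id 7, parent_id=4, depth 1).
Iteration 2: join on id=4 -> usr (id 4, parent_id=1, depth 2).
Iteration 3: join on id=1 -> build (id 1, parent_id=NULL, depth 3).
Iteration 4: parent_id is NULL; no match; recursion stops.
depth values: 0, 1, 2, 3; the maximum is 3.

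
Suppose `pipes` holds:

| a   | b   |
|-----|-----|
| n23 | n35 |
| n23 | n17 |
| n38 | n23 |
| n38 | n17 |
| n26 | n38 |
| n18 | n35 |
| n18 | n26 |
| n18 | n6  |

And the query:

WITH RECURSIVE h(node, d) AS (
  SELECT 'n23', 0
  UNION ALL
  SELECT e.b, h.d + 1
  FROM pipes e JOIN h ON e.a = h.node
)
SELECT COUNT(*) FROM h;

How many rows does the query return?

Base: (n23, d=0).
Iteration 1: edges from {n23} -> (n17, d=1), (n35, d=1).
Iteration 2: no outgoing edges from {n17,n35}; recursion stops.
Total rows emitted: 3.

3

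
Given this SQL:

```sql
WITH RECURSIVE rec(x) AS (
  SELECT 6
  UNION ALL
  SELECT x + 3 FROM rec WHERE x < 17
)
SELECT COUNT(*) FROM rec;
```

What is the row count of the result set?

Base: x=6.
Iteration 1: 6 < 17 holds -> x = 6 + 3 = 9.
Iteration 2: 9 < 17 holds -> x = 9 + 3 = 12.
Iteration 3: 12 < 17 holds -> x = 12 + 3 = 15.
Iteration 4: 15 < 17 holds -> x = 15 + 3 = 18.
Iteration 5: 18 < 17 fails; recursion stops.
Total rows emitted: 5.

5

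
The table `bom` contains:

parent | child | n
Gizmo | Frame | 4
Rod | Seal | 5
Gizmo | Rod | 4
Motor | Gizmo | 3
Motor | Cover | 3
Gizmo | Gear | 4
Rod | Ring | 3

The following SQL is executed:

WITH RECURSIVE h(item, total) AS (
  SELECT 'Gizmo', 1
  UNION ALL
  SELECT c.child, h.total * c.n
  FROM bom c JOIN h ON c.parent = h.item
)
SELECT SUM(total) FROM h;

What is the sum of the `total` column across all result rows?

Base: (Gizmo, total=1).
Iteration 1: components of {Gizmo} -> Frame = 1*4 = 4, Gear = 1*4 = 4, Rod = 1*4 = 4.
Iteration 2: components of {Frame,Gear,Rod} -> Ring = 4*3 = 12, Seal = 4*5 = 20.
Iteration 3: no further components; recursion stops.
SUM(total) = 1 + 4 + 4 + 4 + 12 + 20 = 45.

45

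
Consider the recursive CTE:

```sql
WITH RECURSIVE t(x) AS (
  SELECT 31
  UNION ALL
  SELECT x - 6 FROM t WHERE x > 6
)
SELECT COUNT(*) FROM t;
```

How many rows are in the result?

6

Base: x=31.
Iteration 1: 31 > 6 holds -> x = 31 - 6 = 25.
Iteration 2: 25 > 6 holds -> x = 25 - 6 = 19.
Iteration 3: 19 > 6 holds -> x = 19 - 6 = 13.
Iteration 4: 13 > 6 holds -> x = 13 - 6 = 7.
Iteration 5: 7 > 6 holds -> x = 7 - 6 = 1.
Iteration 6: 1 > 6 fails; recursion stops.
Total rows emitted: 6.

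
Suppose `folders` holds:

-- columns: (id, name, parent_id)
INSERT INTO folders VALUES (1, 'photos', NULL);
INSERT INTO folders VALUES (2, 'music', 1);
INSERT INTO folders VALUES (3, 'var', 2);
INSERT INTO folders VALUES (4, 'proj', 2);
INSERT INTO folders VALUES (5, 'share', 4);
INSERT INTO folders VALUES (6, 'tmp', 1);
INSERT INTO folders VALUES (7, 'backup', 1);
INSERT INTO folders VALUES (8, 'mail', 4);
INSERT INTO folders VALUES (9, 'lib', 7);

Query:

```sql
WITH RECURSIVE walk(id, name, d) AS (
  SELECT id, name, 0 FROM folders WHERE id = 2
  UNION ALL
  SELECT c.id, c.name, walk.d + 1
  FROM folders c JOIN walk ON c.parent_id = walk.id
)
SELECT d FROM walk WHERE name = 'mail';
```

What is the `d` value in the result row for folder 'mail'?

Base: id=2 (music) at d 0.
Iteration 1: rows with parent_id in {2} -> var (id 3, d 1), proj (id 4, d 1).
Iteration 2: rows with parent_id in {3,4} -> share (id 5, d 2), mail (id 8, d 2).
Iteration 3: no rows with parent_id in {5,8}; recursion stops.

2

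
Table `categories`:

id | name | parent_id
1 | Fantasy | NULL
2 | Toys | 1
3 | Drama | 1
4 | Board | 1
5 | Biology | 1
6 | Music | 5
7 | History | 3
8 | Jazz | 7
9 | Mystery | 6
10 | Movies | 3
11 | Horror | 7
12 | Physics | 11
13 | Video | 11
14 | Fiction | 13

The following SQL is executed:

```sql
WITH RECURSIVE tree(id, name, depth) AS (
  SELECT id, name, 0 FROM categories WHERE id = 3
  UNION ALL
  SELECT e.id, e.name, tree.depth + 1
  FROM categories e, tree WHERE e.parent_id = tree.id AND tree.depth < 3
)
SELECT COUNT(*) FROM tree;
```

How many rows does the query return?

7

Base: id=3 (Drama) at depth 0.
Iteration 1: rows with parent_id in {3} -> History (id 7, depth 1), Movies (id 10, depth 1).
Iteration 2: rows with parent_id in {7,10} -> Jazz (id 8, depth 2), Horror (id 11, depth 2).
Iteration 3: rows with parent_id in {8,11} -> Physics (id 12, depth 3), Video (id 13, depth 3).
Iteration 4: depth < 3 fails for all current rows; recursion stops.
Total rows emitted: 7.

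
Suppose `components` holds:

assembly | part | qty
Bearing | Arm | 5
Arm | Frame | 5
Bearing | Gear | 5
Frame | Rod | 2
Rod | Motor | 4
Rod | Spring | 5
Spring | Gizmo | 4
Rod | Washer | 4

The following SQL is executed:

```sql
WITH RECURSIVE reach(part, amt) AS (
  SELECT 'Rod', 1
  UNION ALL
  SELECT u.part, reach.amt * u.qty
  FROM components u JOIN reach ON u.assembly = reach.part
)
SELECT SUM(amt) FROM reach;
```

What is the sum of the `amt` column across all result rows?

34

Base: (Rod, amt=1).
Iteration 1: components of {Rod} -> Motor = 1*4 = 4, Spring = 1*5 = 5, Washer = 1*4 = 4.
Iteration 2: components of {Motor,Spring,Washer} -> Gizmo = 5*4 = 20.
Iteration 3: no further components; recursion stops.
SUM(amt) = 1 + 4 + 5 + 4 + 20 = 34.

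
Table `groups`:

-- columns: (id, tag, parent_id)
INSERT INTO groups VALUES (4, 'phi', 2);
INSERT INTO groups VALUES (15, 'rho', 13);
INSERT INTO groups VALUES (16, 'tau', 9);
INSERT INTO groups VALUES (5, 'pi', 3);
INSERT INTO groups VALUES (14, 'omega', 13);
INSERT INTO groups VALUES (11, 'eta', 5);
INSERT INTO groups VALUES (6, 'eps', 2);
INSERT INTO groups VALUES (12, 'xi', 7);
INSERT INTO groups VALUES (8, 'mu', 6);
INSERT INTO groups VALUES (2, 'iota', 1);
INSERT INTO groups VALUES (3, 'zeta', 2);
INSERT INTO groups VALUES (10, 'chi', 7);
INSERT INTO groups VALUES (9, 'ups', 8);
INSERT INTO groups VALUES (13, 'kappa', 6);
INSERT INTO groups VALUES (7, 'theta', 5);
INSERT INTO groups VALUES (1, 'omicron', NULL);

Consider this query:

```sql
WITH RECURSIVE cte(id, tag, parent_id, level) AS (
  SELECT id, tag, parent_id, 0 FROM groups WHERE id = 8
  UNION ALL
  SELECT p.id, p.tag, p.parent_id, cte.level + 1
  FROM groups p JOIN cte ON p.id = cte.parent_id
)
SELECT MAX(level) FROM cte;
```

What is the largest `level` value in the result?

3

Base: id=8 (mu), parent_id=6, level 0.
Iteration 1: join on id=6 -> eps (id 6, parent_id=2, level 1).
Iteration 2: join on id=2 -> iota (id 2, parent_id=1, level 2).
Iteration 3: join on id=1 -> omicron (id 1, parent_id=NULL, level 3).
Iteration 4: parent_id is NULL; no match; recursion stops.
level values: 0, 1, 2, 3; the maximum is 3.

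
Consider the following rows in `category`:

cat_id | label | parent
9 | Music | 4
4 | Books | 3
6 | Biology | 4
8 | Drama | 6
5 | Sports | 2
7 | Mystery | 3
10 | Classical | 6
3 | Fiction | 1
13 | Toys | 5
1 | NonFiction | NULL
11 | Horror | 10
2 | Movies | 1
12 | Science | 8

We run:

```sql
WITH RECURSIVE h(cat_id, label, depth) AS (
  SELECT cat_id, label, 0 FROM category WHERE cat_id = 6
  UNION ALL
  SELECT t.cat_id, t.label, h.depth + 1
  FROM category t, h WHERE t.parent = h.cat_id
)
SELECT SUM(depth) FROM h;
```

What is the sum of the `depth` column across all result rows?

Base: cat_id=6 (Biology) at depth 0.
Iteration 1: rows with parent in {6} -> Drama (id 8, depth 1), Classical (id 10, depth 1).
Iteration 2: rows with parent in {8,10} -> Horror (id 11, depth 2), Science (id 12, depth 2).
Iteration 3: no rows with parent in {11,12}; recursion stops.
SUM(depth) = 0 + 1 + 1 + 2 + 2 = 6.

6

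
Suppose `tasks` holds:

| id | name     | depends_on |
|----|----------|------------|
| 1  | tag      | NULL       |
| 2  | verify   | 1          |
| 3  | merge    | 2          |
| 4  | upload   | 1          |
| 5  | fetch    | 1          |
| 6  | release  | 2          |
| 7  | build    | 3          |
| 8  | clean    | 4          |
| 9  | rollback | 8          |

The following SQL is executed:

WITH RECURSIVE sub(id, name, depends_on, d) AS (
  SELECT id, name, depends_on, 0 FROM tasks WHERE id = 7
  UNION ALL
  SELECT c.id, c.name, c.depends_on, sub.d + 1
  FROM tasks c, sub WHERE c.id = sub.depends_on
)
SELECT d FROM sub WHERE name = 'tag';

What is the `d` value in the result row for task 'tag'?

3

Base: id=7 (build), depends_on=3, d 0.
Iteration 1: join on id=3 -> merge (id 3, depends_on=2, d 1).
Iteration 2: join on id=2 -> verify (id 2, depends_on=1, d 2).
Iteration 3: join on id=1 -> tag (id 1, depends_on=NULL, d 3).
Iteration 4: depends_on is NULL; no match; recursion stops.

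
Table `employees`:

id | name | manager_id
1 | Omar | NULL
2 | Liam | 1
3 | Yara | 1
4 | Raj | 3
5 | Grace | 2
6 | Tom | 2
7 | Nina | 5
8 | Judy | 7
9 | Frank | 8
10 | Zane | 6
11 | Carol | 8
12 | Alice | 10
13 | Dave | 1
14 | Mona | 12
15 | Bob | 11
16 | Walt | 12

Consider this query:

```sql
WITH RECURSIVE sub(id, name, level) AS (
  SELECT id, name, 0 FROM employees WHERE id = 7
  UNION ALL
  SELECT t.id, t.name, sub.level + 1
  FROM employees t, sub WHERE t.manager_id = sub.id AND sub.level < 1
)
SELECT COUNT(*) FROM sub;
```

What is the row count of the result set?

2

Base: id=7 (Nina) at level 0.
Iteration 1: rows with manager_id in {7} -> Judy (id 8, level 1).
Iteration 2: level < 1 fails for all current rows; recursion stops.
Total rows emitted: 2.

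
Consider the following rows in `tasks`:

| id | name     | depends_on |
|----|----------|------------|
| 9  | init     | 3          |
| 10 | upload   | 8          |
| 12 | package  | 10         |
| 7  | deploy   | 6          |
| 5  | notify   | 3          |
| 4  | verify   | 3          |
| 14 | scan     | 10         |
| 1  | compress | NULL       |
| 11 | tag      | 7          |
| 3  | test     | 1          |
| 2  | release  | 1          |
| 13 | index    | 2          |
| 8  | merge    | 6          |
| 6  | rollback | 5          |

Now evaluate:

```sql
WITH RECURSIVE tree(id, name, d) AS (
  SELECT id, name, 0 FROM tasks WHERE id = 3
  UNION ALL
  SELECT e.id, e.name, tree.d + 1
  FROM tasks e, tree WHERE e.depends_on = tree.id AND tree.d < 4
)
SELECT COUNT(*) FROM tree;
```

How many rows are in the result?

9

Base: id=3 (test) at d 0.
Iteration 1: rows with depends_on in {3} -> verify (id 4, d 1), notify (id 5, d 1), init (id 9, d 1).
Iteration 2: rows with depends_on in {4,5,9} -> rollback (id 6, d 2).
Iteration 3: rows with depends_on in {6} -> deploy (id 7, d 3), merge (id 8, d 3).
Iteration 4: rows with depends_on in {7,8} -> upload (id 10, d 4), tag (id 11, d 4).
Iteration 5: d < 4 fails for all current rows; recursion stops.
Total rows emitted: 9.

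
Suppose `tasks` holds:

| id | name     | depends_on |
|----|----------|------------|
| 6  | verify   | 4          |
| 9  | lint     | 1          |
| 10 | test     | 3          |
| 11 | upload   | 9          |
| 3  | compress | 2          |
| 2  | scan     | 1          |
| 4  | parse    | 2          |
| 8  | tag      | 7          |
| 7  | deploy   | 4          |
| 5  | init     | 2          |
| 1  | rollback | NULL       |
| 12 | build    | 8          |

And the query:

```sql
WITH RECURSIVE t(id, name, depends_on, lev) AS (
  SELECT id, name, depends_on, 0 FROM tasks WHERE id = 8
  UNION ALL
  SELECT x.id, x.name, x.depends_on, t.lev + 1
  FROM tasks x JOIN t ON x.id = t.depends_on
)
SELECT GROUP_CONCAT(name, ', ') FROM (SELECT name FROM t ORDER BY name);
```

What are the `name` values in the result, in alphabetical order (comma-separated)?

deploy, parse, rollback, scan, tag

Base: id=8 (tag), depends_on=7, lev 0.
Iteration 1: join on id=7 -> deploy (id 7, depends_on=4, lev 1).
Iteration 2: join on id=4 -> parse (id 4, depends_on=2, lev 2).
Iteration 3: join on id=2 -> scan (id 2, depends_on=1, lev 3).
Iteration 4: join on id=1 -> rollback (id 1, depends_on=NULL, lev 4).
Iteration 5: depends_on is NULL; no match; recursion stops.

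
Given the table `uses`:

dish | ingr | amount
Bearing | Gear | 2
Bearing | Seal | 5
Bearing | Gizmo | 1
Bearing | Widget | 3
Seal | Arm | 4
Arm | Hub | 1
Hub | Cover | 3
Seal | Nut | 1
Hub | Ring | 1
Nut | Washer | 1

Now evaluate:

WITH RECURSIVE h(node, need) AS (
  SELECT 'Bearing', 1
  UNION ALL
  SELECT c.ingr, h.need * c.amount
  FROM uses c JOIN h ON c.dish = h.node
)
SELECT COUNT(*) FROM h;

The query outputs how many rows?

Base: (Bearing, need=1).
Iteration 1: components of {Bearing} -> Gear = 1*2 = 2, Gizmo = 1*1 = 1, Seal = 1*5 = 5, Widget = 1*3 = 3.
Iteration 2: components of {Gear,Gizmo,Seal,Widget} -> Arm = 5*4 = 20, Nut = 5*1 = 5.
Iteration 3: components of {Arm,Nut} -> Hub = 20*1 = 20, Washer = 5*1 = 5.
Iteration 4: components of {Hub,Washer} -> Cover = 20*3 = 60, Ring = 20*1 = 20.
Iteration 5: no further components; recursion stops.
Total rows emitted: 11.

11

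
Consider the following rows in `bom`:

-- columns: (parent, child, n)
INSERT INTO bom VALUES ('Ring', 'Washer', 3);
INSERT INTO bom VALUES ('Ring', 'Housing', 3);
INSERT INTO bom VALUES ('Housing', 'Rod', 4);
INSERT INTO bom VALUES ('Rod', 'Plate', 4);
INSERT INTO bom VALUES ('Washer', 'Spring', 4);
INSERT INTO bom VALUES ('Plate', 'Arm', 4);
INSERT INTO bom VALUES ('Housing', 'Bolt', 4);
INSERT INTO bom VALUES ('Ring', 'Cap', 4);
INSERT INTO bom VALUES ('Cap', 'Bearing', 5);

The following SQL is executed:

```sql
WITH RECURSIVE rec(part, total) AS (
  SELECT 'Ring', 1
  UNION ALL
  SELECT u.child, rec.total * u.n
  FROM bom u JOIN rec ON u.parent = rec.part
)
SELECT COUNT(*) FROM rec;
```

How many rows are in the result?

10

Base: (Ring, total=1).
Iteration 1: components of {Ring} -> Cap = 1*4 = 4, Housing = 1*3 = 3, Washer = 1*3 = 3.
Iteration 2: components of {Cap,Housing,Washer} -> Bearing = 4*5 = 20, Bolt = 3*4 = 12, Rod = 3*4 = 12, Spring = 3*4 = 12.
Iteration 3: components of {Bearing,Bolt,Rod,Spring} -> Plate = 12*4 = 48.
Iteration 4: components of {Plate} -> Arm = 48*4 = 192.
Iteration 5: no further components; recursion stops.
Total rows emitted: 10.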